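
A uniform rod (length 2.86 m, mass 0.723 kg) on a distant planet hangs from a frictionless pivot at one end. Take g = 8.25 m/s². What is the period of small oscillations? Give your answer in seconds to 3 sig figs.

3.02 s

For a physical pendulum T = 2π√(I/(mgd)), with d = 1.430 m from pivot to centre of mass.
I_cm = mL²/12 = 0.723 × 2.86²/12 = 0.4928 kg·m²; I = I_cm + md² = 0.4928 + 0.723 × 1.430² = 1.971 kg·m².
T = 2π√(1.971/(0.723 × 8.25 × 1.430)) = 3.02 s.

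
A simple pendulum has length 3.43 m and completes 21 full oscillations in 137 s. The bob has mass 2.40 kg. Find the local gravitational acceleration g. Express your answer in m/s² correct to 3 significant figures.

T = 137/21 = 6.524 s.
From T = 2π√(L/g), g = 4π²L/T² = 4π² × 3.43/6.524² = 3.18 m/s².

3.18 m/s²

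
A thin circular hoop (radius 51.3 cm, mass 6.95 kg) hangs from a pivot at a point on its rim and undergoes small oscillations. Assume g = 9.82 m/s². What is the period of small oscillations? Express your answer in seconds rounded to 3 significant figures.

2.03 s

I_cm = mr² = 1.829 kg·m². The pivot is at distance d = 0.513 m from the centre of mass.
By the parallel-axis theorem, I = I_cm + md² = 1.829 + 1.829 = 3.658 kg·m².
T = 2π√(I/(mgd)) = 2π√(3.658/(6.95 × 9.82 × 0.513)) = 2.03 s.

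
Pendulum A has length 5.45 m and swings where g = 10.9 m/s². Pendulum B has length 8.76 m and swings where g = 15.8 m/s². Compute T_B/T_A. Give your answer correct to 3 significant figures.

T = 2π√(L/g), so T_B/T_A = √((L_B/g_B)/(L_A/g_A)) = √((8.76/15.8)/(5.45/10.9)) = 1.05.

1.05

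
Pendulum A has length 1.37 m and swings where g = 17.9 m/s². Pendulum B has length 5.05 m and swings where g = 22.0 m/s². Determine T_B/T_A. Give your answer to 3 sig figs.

1.73

T = 2π√(L/g), so T_B/T_A = √((L_B/g_B)/(L_A/g_A)) = √((5.05/22.0)/(1.37/17.9)) = 1.73.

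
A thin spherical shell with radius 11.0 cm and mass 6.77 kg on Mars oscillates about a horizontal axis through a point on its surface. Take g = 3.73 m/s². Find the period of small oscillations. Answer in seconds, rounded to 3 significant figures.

I_cm = (2/3)mr² = 0.05461 kg·m². The pivot is at distance d = 0.110 m from the centre of mass.
By the parallel-axis theorem, I = I_cm + md² = 0.05461 + 0.08192 = 0.1365 kg·m².
T = 2π√(I/(mgd)) = 2π√(0.1365/(6.77 × 3.73 × 0.110)) = 1.39 s.

1.39 s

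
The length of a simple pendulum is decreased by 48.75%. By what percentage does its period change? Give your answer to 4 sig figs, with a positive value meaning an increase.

-28.41%

T ∝ √L, so T'/T = √(0.51250) = 0.71589.
Percentage change in T = (0.71589 − 1) × 100% = -28.41%.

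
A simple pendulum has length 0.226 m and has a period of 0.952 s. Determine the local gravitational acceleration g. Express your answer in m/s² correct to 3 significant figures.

9.84 m/s²

From T = 2π√(L/g), g = 4π²L/T² = 4π² × 0.226/0.9520² = 9.84 m/s².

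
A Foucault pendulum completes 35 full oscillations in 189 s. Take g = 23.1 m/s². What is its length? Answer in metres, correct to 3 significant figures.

T = 189/35 = 5.400 s.
From T = 2π√(L/g), L = gT²/(4π²) = 23.1 × 5.400²/(4π²) = 17.1 m.

17.1 m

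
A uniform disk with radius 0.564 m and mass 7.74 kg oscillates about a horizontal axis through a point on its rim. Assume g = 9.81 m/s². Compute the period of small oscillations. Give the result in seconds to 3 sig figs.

1.85 s

I_cm = ½mr² = 1.231 kg·m². The pivot is at distance d = 0.564 m from the centre of mass.
By the parallel-axis theorem, I = I_cm + md² = 1.231 + 2.462 = 3.693 kg·m².
T = 2π√(I/(mgd)) = 2π√(3.693/(7.74 × 9.81 × 0.564)) = 1.85 s.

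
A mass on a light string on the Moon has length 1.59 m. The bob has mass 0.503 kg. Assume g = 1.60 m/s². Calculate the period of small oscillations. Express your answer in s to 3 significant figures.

T = 2π√(L/g) = 2π√(1.59/1.60) = 2π × 0.9969 = 6.26 s.

6.26 s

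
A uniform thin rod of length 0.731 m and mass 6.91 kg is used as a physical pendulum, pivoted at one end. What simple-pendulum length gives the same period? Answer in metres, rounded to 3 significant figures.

The equivalent simple-pendulum length is L_eq = I/(md), where I is about the pivot and d = 0.3655 m.
I_cm = (1/12)mL² = 0.3077 kg·m², so I = I_cm + md² = 0.3077 + 0.9231 = 1.231 kg·m².
L_eq = 1.231/(6.91 × 0.3655) = 0.487 m.

0.487 m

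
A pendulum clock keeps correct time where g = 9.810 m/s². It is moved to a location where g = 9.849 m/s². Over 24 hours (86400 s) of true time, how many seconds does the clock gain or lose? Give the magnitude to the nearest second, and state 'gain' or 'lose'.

gain 172 s

The clock's period scales as T ∝ 1/√g, so T'/T = √(9.810/9.849) = 0.998018.
In 86400 s of true time the clock registers 86400/0.998018 = 86571.6 s, so it gains 172 s.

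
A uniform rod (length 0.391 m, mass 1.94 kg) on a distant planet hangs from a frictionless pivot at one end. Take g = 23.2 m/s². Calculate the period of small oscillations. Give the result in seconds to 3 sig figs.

0.666 s

For a physical pendulum T = 2π√(I/(mgd)), with d = 0.1955 m from pivot to centre of mass.
I_cm = mL²/12 = 1.94 × 0.391²/12 = 0.02472 kg·m²; I = I_cm + md² = 0.02472 + 1.94 × 0.1955² = 0.09886 kg·m².
T = 2π√(0.09886/(1.94 × 23.2 × 0.1955)) = 0.666 s.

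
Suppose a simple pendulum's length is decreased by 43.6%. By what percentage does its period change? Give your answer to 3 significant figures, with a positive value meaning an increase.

-24.9%

T ∝ √L, so T'/T = √(0.5640) = 0.7510.
Percentage change in T = (0.7510 − 1) × 100% = -24.9%.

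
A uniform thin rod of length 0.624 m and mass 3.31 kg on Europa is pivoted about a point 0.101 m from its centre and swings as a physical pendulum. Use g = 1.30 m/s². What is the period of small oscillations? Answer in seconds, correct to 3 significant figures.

3.58 s

For a physical pendulum T = 2π√(I/(mgd)), with d = 0.1010 m from pivot to centre of mass.
I_cm = mL²/12 = 3.31 × 0.624²/12 = 0.1074 kg·m²; I = I_cm + md² = 0.1074 + 3.31 × 0.1010² = 0.1412 kg·m².
T = 2π√(0.1412/(3.31 × 1.30 × 0.1010)) = 3.58 s.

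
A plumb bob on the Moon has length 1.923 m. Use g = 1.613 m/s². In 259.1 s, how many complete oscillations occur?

37

T = 2π√(L/g) = 2π√(1.923/1.613) = 6.8604 s.
Number of complete oscillations = ⌊259.1/6.8604⌋ = ⌊37.767⌋ = 37.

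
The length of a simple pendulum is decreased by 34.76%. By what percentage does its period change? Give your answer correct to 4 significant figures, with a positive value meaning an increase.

T ∝ √L, so T'/T = √(0.65240) = 0.80771.
Percentage change in T = (0.80771 − 1) × 100% = -19.23%.

-19.23%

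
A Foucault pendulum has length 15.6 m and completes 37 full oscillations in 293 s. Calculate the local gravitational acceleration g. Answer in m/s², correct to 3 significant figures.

9.82 m/s²

T = 293/37 = 7.919 s.
From T = 2π√(L/g), g = 4π²L/T² = 4π² × 15.6/7.919² = 9.82 m/s².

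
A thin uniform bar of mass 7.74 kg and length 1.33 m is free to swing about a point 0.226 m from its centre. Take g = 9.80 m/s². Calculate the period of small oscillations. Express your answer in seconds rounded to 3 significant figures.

For a physical pendulum T = 2π√(I/(mgd)), with d = 0.2260 m from pivot to centre of mass.
I_cm = mL²/12 = 7.74 × 1.33²/12 = 1.141 kg·m²; I = I_cm + md² = 1.141 + 7.74 × 0.2260² = 1.536 kg·m².
T = 2π√(1.536/(7.74 × 9.80 × 0.2260)) = 1.88 s.

1.88 s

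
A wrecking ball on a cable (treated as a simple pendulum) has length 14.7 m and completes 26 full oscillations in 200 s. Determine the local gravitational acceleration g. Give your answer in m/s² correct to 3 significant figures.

9.81 m/s²

T = 200/26 = 7.692 s.
From T = 2π√(L/g), g = 4π²L/T² = 4π² × 14.7/7.692² = 9.81 m/s².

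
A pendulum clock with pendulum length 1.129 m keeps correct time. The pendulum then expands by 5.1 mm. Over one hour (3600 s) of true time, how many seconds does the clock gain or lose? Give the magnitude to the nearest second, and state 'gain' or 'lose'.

lose 8 s

T ∝ √L, so T'/T = √(1.13410/1.129) = 1.00226.
In 3600 s of true time the clock registers 3600/1.00226 = 3591.9 s, so it loses 8 s.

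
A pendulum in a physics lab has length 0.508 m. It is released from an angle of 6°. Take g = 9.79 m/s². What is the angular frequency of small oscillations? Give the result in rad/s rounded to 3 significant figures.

4.39 rad/s

ω = √(g/L) = √(9.79/0.508) = 4.39 rad/s.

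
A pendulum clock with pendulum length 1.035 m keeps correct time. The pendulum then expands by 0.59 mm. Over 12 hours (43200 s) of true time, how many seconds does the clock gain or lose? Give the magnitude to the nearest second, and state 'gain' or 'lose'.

T ∝ √L, so T'/T = √(1.03559/1.035) = 1.00028.
In 43200 s of true time the clock registers 43200/1.00028 = 43187.7 s, so it loses 12 s.

lose 12 s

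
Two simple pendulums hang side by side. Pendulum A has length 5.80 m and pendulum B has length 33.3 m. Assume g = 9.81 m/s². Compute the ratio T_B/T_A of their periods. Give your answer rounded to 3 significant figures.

T ∝ √L, so T_B/T_A = √(L_B/L_A) = √(33.3/5.80) = 2.40.

2.40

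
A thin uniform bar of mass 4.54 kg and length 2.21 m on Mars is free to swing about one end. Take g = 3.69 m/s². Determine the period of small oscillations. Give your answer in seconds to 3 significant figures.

For a physical pendulum T = 2π√(I/(mgd)), with d = 1.105 m from pivot to centre of mass.
I_cm = mL²/12 = 4.54 × 2.21²/12 = 1.848 kg·m²; I = I_cm + md² = 1.848 + 4.54 × 1.105² = 7.391 kg·m².
T = 2π√(7.391/(4.54 × 3.69 × 1.105)) = 3.97 s.

3.97 s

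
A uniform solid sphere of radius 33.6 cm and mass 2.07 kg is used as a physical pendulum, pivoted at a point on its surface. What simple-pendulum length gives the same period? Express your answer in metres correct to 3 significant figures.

The equivalent simple-pendulum length is L_eq = I/(md), where I is about the pivot and d = 0.3360 m.
I_cm = (2/5)mR² = 0.09348 kg·m², so I = I_cm + md² = 0.09348 + 0.2337 = 0.3272 kg·m².
L_eq = 0.3272/(2.07 × 0.3360) = 0.470 m.

0.470 m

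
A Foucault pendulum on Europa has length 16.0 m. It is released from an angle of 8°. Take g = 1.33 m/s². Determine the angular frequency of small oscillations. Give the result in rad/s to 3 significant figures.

0.288 rad/s

ω = √(g/L) = √(1.33/16.0) = 0.288 rad/s.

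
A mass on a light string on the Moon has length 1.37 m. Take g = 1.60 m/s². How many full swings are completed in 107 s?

18

T = 2π√(L/g) = 2π√(1.37/1.60) = 5.814 s.
Number of complete oscillations = ⌊107/5.814⌋ = ⌊18.40⌋ = 18.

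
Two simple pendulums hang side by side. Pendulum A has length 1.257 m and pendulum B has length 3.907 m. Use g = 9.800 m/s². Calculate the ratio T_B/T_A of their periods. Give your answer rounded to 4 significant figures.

1.763

T ∝ √L, so T_B/T_A = √(L_B/L_A) = √(3.907/1.257) = 1.763.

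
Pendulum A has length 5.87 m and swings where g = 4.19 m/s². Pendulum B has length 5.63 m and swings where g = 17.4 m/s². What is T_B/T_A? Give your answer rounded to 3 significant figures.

T = 2π√(L/g), so T_B/T_A = √((L_B/g_B)/(L_A/g_A)) = √((5.63/17.4)/(5.87/4.19)) = 0.481.

0.481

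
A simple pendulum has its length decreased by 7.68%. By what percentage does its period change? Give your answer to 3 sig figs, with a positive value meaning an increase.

-3.92%

T ∝ √L, so T'/T = √(0.9232) = 0.9608.
Percentage change in T = (0.9608 − 1) × 100% = -3.92%.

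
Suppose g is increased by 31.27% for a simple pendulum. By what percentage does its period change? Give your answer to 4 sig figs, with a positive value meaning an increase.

T ∝ 1/√g, so T'/T = 1/√(1.3127) = 0.87281.
Percentage change in T = (0.87281 − 1) × 100% = -12.72%.

-12.72%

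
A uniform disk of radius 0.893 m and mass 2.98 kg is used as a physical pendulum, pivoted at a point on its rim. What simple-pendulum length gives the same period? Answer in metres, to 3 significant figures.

1.34 m

The equivalent simple-pendulum length is L_eq = I/(md), where I is about the pivot and d = 0.8930 m.
I_cm = ½mR² = 1.188 kg·m², so I = I_cm + md² = 1.188 + 2.376 = 3.565 kg·m².
L_eq = 3.565/(2.98 × 0.8930) = 1.34 m.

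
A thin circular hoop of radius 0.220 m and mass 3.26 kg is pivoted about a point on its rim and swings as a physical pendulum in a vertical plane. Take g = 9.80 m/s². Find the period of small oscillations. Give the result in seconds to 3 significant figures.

1.33 s

I_cm = mr² = 0.1578 kg·m². The pivot is at distance d = 0.220 m from the centre of mass.
By the parallel-axis theorem, I = I_cm + md² = 0.1578 + 0.1578 = 0.3156 kg·m².
T = 2π√(I/(mgd)) = 2π√(0.3156/(3.26 × 9.80 × 0.220)) = 1.33 s.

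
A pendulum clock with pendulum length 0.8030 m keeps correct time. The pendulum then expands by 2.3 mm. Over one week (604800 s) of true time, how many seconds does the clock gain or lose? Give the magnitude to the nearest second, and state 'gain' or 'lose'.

lose 864 s

T ∝ √L, so T'/T = √(0.80530/0.8030) = 1.00143.
In 604800 s of true time the clock registers 604800/1.00143 = 603935.7 s, so it loses 864 s.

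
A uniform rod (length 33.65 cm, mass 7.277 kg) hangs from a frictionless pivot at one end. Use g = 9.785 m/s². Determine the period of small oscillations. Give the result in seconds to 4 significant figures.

0.9514 s

For a physical pendulum T = 2π√(I/(mgd)), with d = 0.16825 m from pivot to centre of mass.
I_cm = mL²/12 = 7.277 × 0.3365²/12 = 0.068666 kg·m²; I = I_cm + md² = 0.068666 + 7.277 × 0.16825² = 0.27466 kg·m².
T = 2π√(0.27466/(7.277 × 9.785 × 0.16825)) = 0.9514 s.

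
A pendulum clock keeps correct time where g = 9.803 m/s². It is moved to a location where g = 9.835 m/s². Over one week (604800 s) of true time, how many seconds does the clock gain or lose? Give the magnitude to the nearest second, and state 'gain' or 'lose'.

gain 986 s

The clock's period scales as T ∝ 1/√g, so T'/T = √(9.803/9.835) = 0.998372.
In 604800 s of true time the clock registers 604800/0.998372 = 605786.3 s, so it gains 986 s.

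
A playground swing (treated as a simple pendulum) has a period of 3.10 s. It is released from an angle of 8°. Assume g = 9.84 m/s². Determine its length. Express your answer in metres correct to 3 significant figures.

2.40 m

From T = 2π√(L/g), L = gT²/(4π²) = 9.84 × 3.100²/(4π²) = 2.40 m.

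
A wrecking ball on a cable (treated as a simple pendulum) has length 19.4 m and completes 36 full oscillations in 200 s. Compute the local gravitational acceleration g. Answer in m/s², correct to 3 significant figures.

24.8 m/s²

T = 200/36 = 5.556 s.
From T = 2π√(L/g), g = 4π²L/T² = 4π² × 19.4/5.556² = 24.8 m/s².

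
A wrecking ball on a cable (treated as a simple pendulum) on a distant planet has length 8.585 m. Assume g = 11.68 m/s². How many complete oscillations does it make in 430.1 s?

T = 2π√(L/g) = 2π√(8.585/11.68) = 5.3868 s.
Number of complete oscillations = ⌊430.1/5.3868⌋ = ⌊79.844⌋ = 79.

79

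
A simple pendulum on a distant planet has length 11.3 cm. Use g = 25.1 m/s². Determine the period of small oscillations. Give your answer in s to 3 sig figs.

0.422 s

T = 2π√(L/g) = 2π√(0.113/25.1) = 2π × 0.06710 = 0.422 s.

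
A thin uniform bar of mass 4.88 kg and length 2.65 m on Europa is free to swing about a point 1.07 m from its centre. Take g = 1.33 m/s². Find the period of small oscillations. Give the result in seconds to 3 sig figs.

For a physical pendulum T = 2π√(I/(mgd)), with d = 1.070 m from pivot to centre of mass.
I_cm = mL²/12 = 4.88 × 2.65²/12 = 2.856 kg·m²; I = I_cm + md² = 2.856 + 4.88 × 1.070² = 8.443 kg·m².
T = 2π√(8.443/(4.88 × 1.33 × 1.070)) = 6.93 s.

6.93 s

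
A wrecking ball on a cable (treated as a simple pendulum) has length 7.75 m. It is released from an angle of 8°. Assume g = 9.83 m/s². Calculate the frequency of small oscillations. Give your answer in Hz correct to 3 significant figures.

T = 2π√(L/g) = 2π√(7.75/9.83) = 5.579 s, so f = 1/T = 0.179 Hz.

0.179 Hz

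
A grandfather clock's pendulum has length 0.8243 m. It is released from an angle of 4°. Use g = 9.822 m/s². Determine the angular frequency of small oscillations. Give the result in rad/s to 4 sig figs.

3.452 rad/s

ω = √(g/L) = √(9.822/0.8243) = 3.452 rad/s.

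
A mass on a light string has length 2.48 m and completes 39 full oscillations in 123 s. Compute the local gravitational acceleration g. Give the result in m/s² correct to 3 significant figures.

T = 123/39 = 3.154 s.
From T = 2π√(L/g), g = 4π²L/T² = 4π² × 2.48/3.154² = 9.84 m/s².

9.84 m/s²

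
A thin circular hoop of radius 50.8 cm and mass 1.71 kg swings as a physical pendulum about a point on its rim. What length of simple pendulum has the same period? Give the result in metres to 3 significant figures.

1.02 m

The equivalent simple-pendulum length is L_eq = I/(md), where I is about the pivot and d = 0.5080 m.
I_cm = mR² = 0.4413 kg·m², so I = I_cm + md² = 0.4413 + 0.4413 = 0.8826 kg·m².
L_eq = 0.8826/(1.71 × 0.5080) = 1.02 m.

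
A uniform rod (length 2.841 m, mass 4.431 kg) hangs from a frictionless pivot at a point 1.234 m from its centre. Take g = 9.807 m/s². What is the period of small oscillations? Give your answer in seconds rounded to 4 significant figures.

2.676 s

For a physical pendulum T = 2π√(I/(mgd)), with d = 1.2340 m from pivot to centre of mass.
I_cm = mL²/12 = 4.431 × 2.841²/12 = 2.9803 kg·m²; I = I_cm + md² = 2.9803 + 4.431 × 1.2340² = 9.7277 kg·m².
T = 2π√(9.7277/(4.431 × 9.807 × 1.2340)) = 2.676 s.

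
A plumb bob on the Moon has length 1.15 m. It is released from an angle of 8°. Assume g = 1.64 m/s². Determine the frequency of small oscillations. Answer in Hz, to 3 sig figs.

T = 2π√(L/g) = 2π√(1.15/1.64) = 5.261 s, so f = 1/T = 0.190 Hz.

0.190 Hz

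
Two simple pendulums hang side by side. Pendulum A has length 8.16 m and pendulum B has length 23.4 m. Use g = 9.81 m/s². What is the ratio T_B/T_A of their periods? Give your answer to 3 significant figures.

1.69

T ∝ √L, so T_B/T_A = √(L_B/L_A) = √(23.4/8.16) = 1.69.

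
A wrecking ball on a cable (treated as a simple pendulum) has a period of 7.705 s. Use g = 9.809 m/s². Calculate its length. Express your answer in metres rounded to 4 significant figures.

14.75 m

From T = 2π√(L/g), L = gT²/(4π²) = 9.809 × 7.7050²/(4π²) = 14.75 m.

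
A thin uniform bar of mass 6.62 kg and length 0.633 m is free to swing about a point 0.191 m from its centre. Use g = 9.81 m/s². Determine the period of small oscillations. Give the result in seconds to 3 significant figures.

1.21 s

For a physical pendulum T = 2π√(I/(mgd)), with d = 0.1910 m from pivot to centre of mass.
I_cm = mL²/12 = 6.62 × 0.633²/12 = 0.2210 kg·m²; I = I_cm + md² = 0.2210 + 6.62 × 0.1910² = 0.4626 kg·m².
T = 2π√(0.4626/(6.62 × 9.81 × 0.1910)) = 1.21 s.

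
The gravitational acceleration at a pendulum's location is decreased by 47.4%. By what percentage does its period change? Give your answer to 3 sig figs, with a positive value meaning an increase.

37.9%

T ∝ 1/√g, so T'/T = 1/√(0.5260) = 1.379.
Percentage change in T = (1.379 − 1) × 100% = 37.9%.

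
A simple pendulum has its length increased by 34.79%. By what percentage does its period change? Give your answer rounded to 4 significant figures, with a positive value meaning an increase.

T ∝ √L, so T'/T = √(1.3479) = 1.1610.
Percentage change in T = (1.1610 − 1) × 100% = 16.10%.

16.10%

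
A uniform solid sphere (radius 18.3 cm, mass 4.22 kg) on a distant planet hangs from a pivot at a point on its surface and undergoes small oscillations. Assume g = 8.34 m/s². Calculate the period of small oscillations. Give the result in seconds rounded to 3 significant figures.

1.10 s

I_cm = (2/5)mr² = 0.05653 kg·m². The pivot is at distance d = 0.183 m from the centre of mass.
By the parallel-axis theorem, I = I_cm + md² = 0.05653 + 0.1413 = 0.1979 kg·m².
T = 2π√(I/(mgd)) = 2π√(0.1979/(4.22 × 8.34 × 0.183)) = 1.10 s.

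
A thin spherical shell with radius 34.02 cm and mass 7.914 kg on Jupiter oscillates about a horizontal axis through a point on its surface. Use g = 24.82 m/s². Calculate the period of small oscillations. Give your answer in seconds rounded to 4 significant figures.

I_cm = (2/3)mr² = 0.61062 kg·m². The pivot is at distance d = 0.3402 m from the centre of mass.
By the parallel-axis theorem, I = I_cm + md² = 0.61062 + 0.91594 = 1.5266 kg·m².
T = 2π√(I/(mgd)) = 2π√(1.5266/(7.914 × 24.82 × 0.3402)) = 0.9497 s.

0.9497 s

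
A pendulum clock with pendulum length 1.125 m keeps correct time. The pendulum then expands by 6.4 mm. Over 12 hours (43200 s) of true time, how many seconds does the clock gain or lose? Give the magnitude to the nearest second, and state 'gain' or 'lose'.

lose 122 s

T ∝ √L, so T'/T = √(1.13140/1.125) = 1.00284.
In 43200 s of true time the clock registers 43200/1.00284 = 43077.6 s, so it loses 122 s.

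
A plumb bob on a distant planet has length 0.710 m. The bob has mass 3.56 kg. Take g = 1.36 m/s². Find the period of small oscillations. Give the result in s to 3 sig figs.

T = 2π√(L/g) = 2π√(0.710/1.36) = 2π × 0.7225 = 4.54 s.

4.54 s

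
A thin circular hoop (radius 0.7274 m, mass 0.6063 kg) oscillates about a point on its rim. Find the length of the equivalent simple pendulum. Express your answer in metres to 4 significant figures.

1.455 m

The equivalent simple-pendulum length is L_eq = I/(md), where I is about the pivot and d = 0.72740 m.
I_cm = mR² = 0.32080 kg·m², so I = I_cm + md² = 0.32080 + 0.32080 = 0.64160 kg·m².
L_eq = 0.64160/(0.6063 × 0.72740) = 1.455 m.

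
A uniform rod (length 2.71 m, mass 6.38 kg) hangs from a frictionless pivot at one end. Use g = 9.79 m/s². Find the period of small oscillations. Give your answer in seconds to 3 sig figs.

For a physical pendulum T = 2π√(I/(mgd)), with d = 1.355 m from pivot to centre of mass.
I_cm = mL²/12 = 6.38 × 2.71²/12 = 3.905 kg·m²; I = I_cm + md² = 3.905 + 6.38 × 1.355² = 15.62 kg·m².
T = 2π√(15.62/(6.38 × 9.79 × 1.355)) = 2.70 s.

2.70 s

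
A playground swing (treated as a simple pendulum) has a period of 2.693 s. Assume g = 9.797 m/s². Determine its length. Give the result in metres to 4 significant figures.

From T = 2π√(L/g), L = gT²/(4π²) = 9.797 × 2.6930²/(4π²) = 1.800 m.

1.800 m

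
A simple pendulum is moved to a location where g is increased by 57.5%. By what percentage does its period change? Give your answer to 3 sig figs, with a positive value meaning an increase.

T ∝ 1/√g, so T'/T = 1/√(1.575) = 0.7968.
Percentage change in T = (0.7968 − 1) × 100% = -20.3%.

-20.3%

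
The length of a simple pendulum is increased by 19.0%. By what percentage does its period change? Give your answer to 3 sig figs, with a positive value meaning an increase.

9.09%

T ∝ √L, so T'/T = √(1.190) = 1.091.
Percentage change in T = (1.091 − 1) × 100% = 9.09%.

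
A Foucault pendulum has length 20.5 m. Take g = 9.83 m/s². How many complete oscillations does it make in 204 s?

T = 2π√(L/g) = 2π√(20.5/9.83) = 9.074 s.
Number of complete oscillations = ⌊204/9.074⌋ = ⌊22.48⌋ = 22.

22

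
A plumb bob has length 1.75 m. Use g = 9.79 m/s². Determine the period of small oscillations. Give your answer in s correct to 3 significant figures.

2.66 s

T = 2π√(L/g) = 2π√(1.75/9.79) = 2π × 0.4228 = 2.66 s.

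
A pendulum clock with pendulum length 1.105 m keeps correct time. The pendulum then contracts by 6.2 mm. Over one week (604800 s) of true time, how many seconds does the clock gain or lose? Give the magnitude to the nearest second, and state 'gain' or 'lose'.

gain 1704 s

T ∝ √L, so T'/T = √(1.09880/1.105) = 0.997191.
In 604800 s of true time the clock registers 604800/0.997191 = 606503.9 s, so it gains 1704 s.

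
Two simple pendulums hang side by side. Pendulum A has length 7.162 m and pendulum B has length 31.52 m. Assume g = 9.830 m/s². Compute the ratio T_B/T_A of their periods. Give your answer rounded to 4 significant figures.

T ∝ √L, so T_B/T_A = √(L_B/L_A) = √(31.52/7.162) = 2.098.

2.098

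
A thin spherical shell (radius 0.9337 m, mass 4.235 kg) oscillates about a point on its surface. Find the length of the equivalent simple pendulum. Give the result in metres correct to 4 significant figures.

1.556 m

The equivalent simple-pendulum length is L_eq = I/(md), where I is about the pivot and d = 0.93370 m.
I_cm = (2/3)mR² = 2.4614 kg·m², so I = I_cm + md² = 2.4614 + 3.6921 = 6.1534 kg·m².
L_eq = 6.1534/(4.235 × 0.93370) = 1.556 m.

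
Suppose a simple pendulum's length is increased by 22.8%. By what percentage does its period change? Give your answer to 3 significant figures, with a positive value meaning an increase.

T ∝ √L, so T'/T = √(1.228) = 1.108.
Percentage change in T = (1.108 − 1) × 100% = 10.8%.

10.8%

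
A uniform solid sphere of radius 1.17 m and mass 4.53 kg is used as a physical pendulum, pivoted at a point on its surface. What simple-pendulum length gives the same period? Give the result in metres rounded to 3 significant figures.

1.64 m

The equivalent simple-pendulum length is L_eq = I/(md), where I is about the pivot and d = 1.170 m.
I_cm = (2/5)mR² = 2.480 kg·m², so I = I_cm + md² = 2.480 + 6.201 = 8.682 kg·m².
L_eq = 8.682/(4.53 × 1.170) = 1.64 m.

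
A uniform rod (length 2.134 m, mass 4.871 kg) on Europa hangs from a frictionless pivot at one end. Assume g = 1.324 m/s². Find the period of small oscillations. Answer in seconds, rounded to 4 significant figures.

6.513 s

For a physical pendulum T = 2π√(I/(mgd)), with d = 1.0670 m from pivot to centre of mass.
I_cm = mL²/12 = 4.871 × 2.134²/12 = 1.8485 kg·m²; I = I_cm + md² = 1.8485 + 4.871 × 1.0670² = 7.3941 kg·m².
T = 2π√(7.3941/(4.871 × 1.324 × 1.0670)) = 6.513 s.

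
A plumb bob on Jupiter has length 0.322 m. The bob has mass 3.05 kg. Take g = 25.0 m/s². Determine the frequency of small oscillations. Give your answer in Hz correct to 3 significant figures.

T = 2π√(L/g) = 2π√(0.322/25.0) = 0.7131 s, so f = 1/T = 1.40 Hz.

1.40 Hz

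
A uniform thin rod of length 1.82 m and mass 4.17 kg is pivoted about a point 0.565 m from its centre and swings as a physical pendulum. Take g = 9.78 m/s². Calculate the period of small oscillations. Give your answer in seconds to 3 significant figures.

2.06 s

For a physical pendulum T = 2π√(I/(mgd)), with d = 0.5650 m from pivot to centre of mass.
I_cm = mL²/12 = 4.17 × 1.82²/12 = 1.151 kg·m²; I = I_cm + md² = 1.151 + 4.17 × 0.5650² = 2.482 kg·m².
T = 2π√(2.482/(4.17 × 9.78 × 0.5650)) = 2.06 s.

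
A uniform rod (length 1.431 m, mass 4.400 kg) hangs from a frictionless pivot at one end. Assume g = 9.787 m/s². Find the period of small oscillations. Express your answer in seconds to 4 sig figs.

For a physical pendulum T = 2π√(I/(mgd)), with d = 0.71550 m from pivot to centre of mass.
I_cm = mL²/12 = 4.400 × 1.431²/12 = 0.75085 kg·m²; I = I_cm + md² = 0.75085 + 4.400 × 0.71550² = 3.0034 kg·m².
T = 2π√(3.0034/(4.400 × 9.787 × 0.71550)) = 1.962 s.

1.962 s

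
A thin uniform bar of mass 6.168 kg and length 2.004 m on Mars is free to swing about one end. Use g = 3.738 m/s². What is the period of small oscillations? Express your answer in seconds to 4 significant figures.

3.756 s

For a physical pendulum T = 2π√(I/(mgd)), with d = 1.0020 m from pivot to centre of mass.
I_cm = mL²/12 = 6.168 × 2.004²/12 = 2.0642 kg·m²; I = I_cm + md² = 2.0642 + 6.168 × 1.0020² = 8.2569 kg·m².
T = 2π√(8.2569/(6.168 × 3.738 × 1.0020)) = 3.756 s.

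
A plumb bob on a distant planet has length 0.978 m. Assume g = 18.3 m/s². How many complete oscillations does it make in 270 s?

T = 2π√(L/g) = 2π√(0.978/18.3) = 1.453 s.
Number of complete oscillations = ⌊270/1.453⌋ = ⌊185.9⌋ = 185.

185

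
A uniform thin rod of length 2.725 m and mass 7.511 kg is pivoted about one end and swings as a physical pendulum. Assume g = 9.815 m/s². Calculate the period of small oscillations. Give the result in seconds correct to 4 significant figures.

For a physical pendulum T = 2π√(I/(mgd)), with d = 1.3625 m from pivot to centre of mass.
I_cm = mL²/12 = 7.511 × 2.725²/12 = 4.6478 kg·m²; I = I_cm + md² = 4.6478 + 7.511 × 1.3625² = 18.591 kg·m².
T = 2π√(18.591/(7.511 × 9.815 × 1.3625)) = 2.703 s.

2.703 s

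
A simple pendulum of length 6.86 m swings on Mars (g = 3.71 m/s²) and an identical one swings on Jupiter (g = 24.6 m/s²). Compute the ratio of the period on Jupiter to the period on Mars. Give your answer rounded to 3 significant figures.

0.388

T ∝ 1/√g, so T₂/T₁ = √(g₁/g₂) = √(3.71/24.6) = 0.388.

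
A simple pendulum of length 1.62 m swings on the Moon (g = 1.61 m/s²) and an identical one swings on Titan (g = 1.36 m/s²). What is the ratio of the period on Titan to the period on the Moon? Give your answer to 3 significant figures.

1.09

T ∝ 1/√g, so T₂/T₁ = √(g₁/g₂) = √(1.61/1.36) = 1.09.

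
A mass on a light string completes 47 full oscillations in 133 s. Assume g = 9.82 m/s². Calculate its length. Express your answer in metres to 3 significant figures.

1.99 m

T = 133/47 = 2.830 s.
From T = 2π√(L/g), L = gT²/(4π²) = 9.82 × 2.830²/(4π²) = 1.99 m.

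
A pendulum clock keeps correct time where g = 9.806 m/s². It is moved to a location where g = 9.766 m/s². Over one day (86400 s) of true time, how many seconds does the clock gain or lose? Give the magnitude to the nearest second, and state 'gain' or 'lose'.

lose 176 s

The clock's period scales as T ∝ 1/√g, so T'/T = √(9.806/9.766) = 1.00205.
In 86400 s of true time the clock registers 86400/1.00205 = 86223.6 s, so it loses 176 s.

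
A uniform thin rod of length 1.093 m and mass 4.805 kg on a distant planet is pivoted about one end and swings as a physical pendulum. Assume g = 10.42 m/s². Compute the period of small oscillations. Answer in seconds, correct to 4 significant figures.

For a physical pendulum T = 2π√(I/(mgd)), with d = 0.54650 m from pivot to centre of mass.
I_cm = mL²/12 = 4.805 × 1.093²/12 = 0.47836 kg·m²; I = I_cm + md² = 0.47836 + 4.805 × 0.54650² = 1.9134 kg·m².
T = 2π√(1.9134/(4.805 × 10.42 × 0.54650)) = 1.662 s.

1.662 s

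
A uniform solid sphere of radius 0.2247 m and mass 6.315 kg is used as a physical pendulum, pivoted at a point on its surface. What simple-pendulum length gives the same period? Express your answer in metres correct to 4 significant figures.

The equivalent simple-pendulum length is L_eq = I/(md), where I is about the pivot and d = 0.22470 m.
I_cm = (2/5)mR² = 0.12754 kg·m², so I = I_cm + md² = 0.12754 + 0.31884 = 0.44638 kg·m².
L_eq = 0.44638/(6.315 × 0.22470) = 0.3146 m.

0.3146 m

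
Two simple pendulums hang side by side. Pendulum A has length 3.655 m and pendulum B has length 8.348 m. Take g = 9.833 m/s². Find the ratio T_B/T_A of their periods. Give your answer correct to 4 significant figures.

T ∝ √L, so T_B/T_A = √(L_B/L_A) = √(8.348/3.655) = 1.511.

1.511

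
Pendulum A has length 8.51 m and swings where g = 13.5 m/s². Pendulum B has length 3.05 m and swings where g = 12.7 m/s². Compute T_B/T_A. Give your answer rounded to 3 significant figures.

T = 2π√(L/g), so T_B/T_A = √((L_B/g_B)/(L_A/g_A)) = √((3.05/12.7)/(8.51/13.5)) = 0.617.

0.617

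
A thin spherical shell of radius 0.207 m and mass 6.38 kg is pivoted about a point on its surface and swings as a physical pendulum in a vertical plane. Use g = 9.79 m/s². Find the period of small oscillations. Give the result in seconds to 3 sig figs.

1.18 s

I_cm = (2/3)mr² = 0.1823 kg·m². The pivot is at distance d = 0.207 m from the centre of mass.
By the parallel-axis theorem, I = I_cm + md² = 0.1823 + 0.2734 = 0.4556 kg·m².
T = 2π√(I/(mgd)) = 2π√(0.4556/(6.38 × 9.79 × 0.207)) = 1.18 s.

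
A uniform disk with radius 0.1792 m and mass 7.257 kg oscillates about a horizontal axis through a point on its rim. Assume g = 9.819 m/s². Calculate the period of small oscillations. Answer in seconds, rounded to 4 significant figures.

I_cm = ½mr² = 0.11652 kg·m². The pivot is at distance d = 0.1792 m from the centre of mass.
By the parallel-axis theorem, I = I_cm + md² = 0.11652 + 0.23304 = 0.34956 kg·m².
T = 2π√(I/(mgd)) = 2π√(0.34956/(7.257 × 9.819 × 0.1792)) = 1.040 s.

1.040 s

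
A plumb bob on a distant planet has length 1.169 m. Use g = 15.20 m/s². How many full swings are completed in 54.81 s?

T = 2π√(L/g) = 2π√(1.169/15.20) = 1.7425 s.
Number of complete oscillations = ⌊54.81/1.7425⌋ = ⌊31.455⌋ = 31.

31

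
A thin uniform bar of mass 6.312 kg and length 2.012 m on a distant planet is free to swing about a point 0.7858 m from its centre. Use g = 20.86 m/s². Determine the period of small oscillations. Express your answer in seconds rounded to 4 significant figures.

1.516 s

For a physical pendulum T = 2π√(I/(mgd)), with d = 0.78580 m from pivot to centre of mass.
I_cm = mL²/12 = 6.312 × 2.012²/12 = 2.1293 kg·m²; I = I_cm + md² = 2.1293 + 6.312 × 0.78580² = 6.0269 kg·m².
T = 2π√(6.0269/(6.312 × 20.86 × 0.78580)) = 1.516 s.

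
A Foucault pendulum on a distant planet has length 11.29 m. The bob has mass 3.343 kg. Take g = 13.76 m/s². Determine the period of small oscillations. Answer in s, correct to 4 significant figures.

5.691 s

T = 2π√(L/g) = 2π√(11.29/13.76) = 2π × 0.90581 = 5.691 s.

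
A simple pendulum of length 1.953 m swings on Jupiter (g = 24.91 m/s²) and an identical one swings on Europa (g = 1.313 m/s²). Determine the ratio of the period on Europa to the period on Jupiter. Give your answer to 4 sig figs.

4.356

T ∝ 1/√g, so T₂/T₁ = √(g₁/g₂) = √(24.91/1.313) = 4.356.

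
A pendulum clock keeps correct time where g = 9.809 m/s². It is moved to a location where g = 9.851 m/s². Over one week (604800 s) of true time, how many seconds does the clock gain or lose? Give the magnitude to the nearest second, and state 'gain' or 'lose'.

gain 1293 s

The clock's period scales as T ∝ 1/√g, so T'/T = √(9.809/9.851) = 0.997866.
In 604800 s of true time the clock registers 604800/0.997866 = 606093.4 s, so it gains 1293 s.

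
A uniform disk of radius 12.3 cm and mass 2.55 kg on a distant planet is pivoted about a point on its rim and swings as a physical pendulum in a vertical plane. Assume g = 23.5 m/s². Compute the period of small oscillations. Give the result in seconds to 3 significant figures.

0.557 s

I_cm = ½mr² = 0.01929 kg·m². The pivot is at distance d = 0.123 m from the centre of mass.
By the parallel-axis theorem, I = I_cm + md² = 0.01929 + 0.03858 = 0.05787 kg·m².
T = 2π√(I/(mgd)) = 2π√(0.05787/(2.55 × 23.5 × 0.123)) = 0.557 s.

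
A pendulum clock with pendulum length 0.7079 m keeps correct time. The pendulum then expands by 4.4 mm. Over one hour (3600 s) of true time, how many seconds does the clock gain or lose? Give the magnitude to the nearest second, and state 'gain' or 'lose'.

lose 11 s

T ∝ √L, so T'/T = √(0.71230/0.7079) = 1.00310.
In 3600 s of true time the clock registers 3600/1.00310 = 3588.9 s, so it loses 11 s.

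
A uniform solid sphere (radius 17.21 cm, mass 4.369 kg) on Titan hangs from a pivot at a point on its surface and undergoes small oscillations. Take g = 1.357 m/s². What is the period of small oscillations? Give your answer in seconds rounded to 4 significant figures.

I_cm = (2/5)mr² = 0.051761 kg·m². The pivot is at distance d = 0.1721 m from the centre of mass.
By the parallel-axis theorem, I = I_cm + md² = 0.051761 + 0.12940 = 0.18116 kg·m².
T = 2π√(I/(mgd)) = 2π√(0.18116/(4.369 × 1.357 × 0.1721)) = 2.648 s.

2.648 s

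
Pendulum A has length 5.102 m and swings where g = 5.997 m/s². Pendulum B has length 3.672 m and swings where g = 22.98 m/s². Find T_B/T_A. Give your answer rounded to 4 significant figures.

T = 2π√(L/g), so T_B/T_A = √((L_B/g_B)/(L_A/g_A)) = √((3.672/22.98)/(5.102/5.997)) = 0.4334.

0.4334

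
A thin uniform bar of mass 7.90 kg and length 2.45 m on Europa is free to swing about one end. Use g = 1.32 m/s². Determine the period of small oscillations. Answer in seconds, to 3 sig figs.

For a physical pendulum T = 2π√(I/(mgd)), with d = 1.225 m from pivot to centre of mass.
I_cm = mL²/12 = 7.90 × 2.45²/12 = 3.952 kg·m²; I = I_cm + md² = 3.952 + 7.90 × 1.225² = 15.81 kg·m².
T = 2π√(15.81/(7.90 × 1.32 × 1.225)) = 6.99 s.

6.99 s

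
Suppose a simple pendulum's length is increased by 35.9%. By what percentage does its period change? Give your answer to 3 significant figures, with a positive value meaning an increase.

T ∝ √L, so T'/T = √(1.359) = 1.166.
Percentage change in T = (1.166 − 1) × 100% = 16.6%.

16.6%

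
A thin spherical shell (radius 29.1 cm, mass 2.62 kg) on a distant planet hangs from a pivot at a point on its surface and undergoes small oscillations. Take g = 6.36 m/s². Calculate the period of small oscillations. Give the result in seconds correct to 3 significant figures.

1.74 s

I_cm = (2/3)mr² = 0.1479 kg·m². The pivot is at distance d = 0.291 m from the centre of mass.
By the parallel-axis theorem, I = I_cm + md² = 0.1479 + 0.2219 = 0.3698 kg·m².
T = 2π√(I/(mgd)) = 2π√(0.3698/(2.62 × 6.36 × 0.291)) = 1.74 s.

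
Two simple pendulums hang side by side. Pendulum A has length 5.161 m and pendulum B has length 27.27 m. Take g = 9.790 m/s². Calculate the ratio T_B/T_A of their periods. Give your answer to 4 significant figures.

T ∝ √L, so T_B/T_A = √(L_B/L_A) = √(27.27/5.161) = 2.299.

2.299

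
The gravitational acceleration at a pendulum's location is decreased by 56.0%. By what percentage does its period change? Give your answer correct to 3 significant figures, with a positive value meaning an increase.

T ∝ 1/√g, so T'/T = 1/√(0.4400) = 1.508.
Percentage change in T = (1.508 − 1) × 100% = 50.8%.

50.8%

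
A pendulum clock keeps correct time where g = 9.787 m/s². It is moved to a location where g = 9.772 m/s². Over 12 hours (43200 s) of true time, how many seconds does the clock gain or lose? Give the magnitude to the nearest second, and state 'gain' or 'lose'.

lose 33 s

The clock's period scales as T ∝ 1/√g, so T'/T = √(9.787/9.772) = 1.00077.
In 43200 s of true time the clock registers 43200/1.00077 = 43166.9 s, so it loses 33 s.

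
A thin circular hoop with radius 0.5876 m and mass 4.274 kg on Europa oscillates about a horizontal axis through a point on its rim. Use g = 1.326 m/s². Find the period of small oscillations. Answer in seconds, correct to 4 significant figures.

5.915 s

I_cm = mr² = 1.4757 kg·m². The pivot is at distance d = 0.5876 m from the centre of mass.
By the parallel-axis theorem, I = I_cm + md² = 1.4757 + 1.4757 = 2.9514 kg·m².
T = 2π√(I/(mgd)) = 2π√(2.9514/(4.274 × 1.326 × 0.5876)) = 5.915 s.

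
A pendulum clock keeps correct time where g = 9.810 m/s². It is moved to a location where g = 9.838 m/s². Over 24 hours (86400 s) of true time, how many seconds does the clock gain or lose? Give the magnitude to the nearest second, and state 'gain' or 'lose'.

The clock's period scales as T ∝ 1/√g, so T'/T = √(9.810/9.838) = 0.998576.
In 86400 s of true time the clock registers 86400/0.998576 = 86523.2 s, so it gains 123 s.

gain 123 s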